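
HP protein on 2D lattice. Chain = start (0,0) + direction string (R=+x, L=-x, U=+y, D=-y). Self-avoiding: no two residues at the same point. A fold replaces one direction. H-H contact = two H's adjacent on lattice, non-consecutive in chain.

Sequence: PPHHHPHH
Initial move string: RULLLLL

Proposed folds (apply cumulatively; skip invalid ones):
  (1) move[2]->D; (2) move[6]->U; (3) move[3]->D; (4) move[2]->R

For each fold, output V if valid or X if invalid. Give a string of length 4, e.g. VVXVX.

Answer: XVXX

Derivation:
Initial: RULLLLL -> [(0, 0), (1, 0), (1, 1), (0, 1), (-1, 1), (-2, 1), (-3, 1), (-4, 1)]
Fold 1: move[2]->D => RUDLLLL INVALID (collision), skipped
Fold 2: move[6]->U => RULLLLU VALID
Fold 3: move[3]->D => RULDLLU INVALID (collision), skipped
Fold 4: move[2]->R => RURLLLU INVALID (collision), skipped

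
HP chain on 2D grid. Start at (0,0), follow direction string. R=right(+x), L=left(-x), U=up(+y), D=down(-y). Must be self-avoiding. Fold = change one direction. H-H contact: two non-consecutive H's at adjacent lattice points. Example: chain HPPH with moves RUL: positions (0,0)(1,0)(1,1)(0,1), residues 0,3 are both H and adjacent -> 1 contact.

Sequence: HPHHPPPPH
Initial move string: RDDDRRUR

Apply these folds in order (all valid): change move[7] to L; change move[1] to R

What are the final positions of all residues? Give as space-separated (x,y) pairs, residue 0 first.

Initial moves: RDDDRRUR
Fold: move[7]->L => RDDDRRUL (positions: [(0, 0), (1, 0), (1, -1), (1, -2), (1, -3), (2, -3), (3, -3), (3, -2), (2, -2)])
Fold: move[1]->R => RRDDRRUL (positions: [(0, 0), (1, 0), (2, 0), (2, -1), (2, -2), (3, -2), (4, -2), (4, -1), (3, -1)])

Answer: (0,0) (1,0) (2,0) (2,-1) (2,-2) (3,-2) (4,-2) (4,-1) (3,-1)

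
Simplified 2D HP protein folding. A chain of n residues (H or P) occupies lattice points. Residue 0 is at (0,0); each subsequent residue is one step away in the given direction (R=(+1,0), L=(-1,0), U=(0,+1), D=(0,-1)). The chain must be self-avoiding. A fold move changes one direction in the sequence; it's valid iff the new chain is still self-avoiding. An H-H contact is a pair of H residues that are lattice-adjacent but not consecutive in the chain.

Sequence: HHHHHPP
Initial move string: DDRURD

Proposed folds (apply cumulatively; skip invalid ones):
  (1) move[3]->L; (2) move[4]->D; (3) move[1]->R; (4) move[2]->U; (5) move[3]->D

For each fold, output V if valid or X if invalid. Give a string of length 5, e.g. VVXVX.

Answer: XXVVX

Derivation:
Initial: DDRURD -> [(0, 0), (0, -1), (0, -2), (1, -2), (1, -1), (2, -1), (2, -2)]
Fold 1: move[3]->L => DDRLRD INVALID (collision), skipped
Fold 2: move[4]->D => DDRUDD INVALID (collision), skipped
Fold 3: move[1]->R => DRRURD VALID
Fold 4: move[2]->U => DRUURD VALID
Fold 5: move[3]->D => DRUDRD INVALID (collision), skipped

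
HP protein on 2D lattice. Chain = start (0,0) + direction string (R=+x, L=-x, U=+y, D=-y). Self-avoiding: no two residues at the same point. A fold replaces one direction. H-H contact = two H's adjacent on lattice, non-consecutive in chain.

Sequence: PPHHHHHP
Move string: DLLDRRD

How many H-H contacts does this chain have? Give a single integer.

Answer: 1

Derivation:
Positions: [(0, 0), (0, -1), (-1, -1), (-2, -1), (-2, -2), (-1, -2), (0, -2), (0, -3)]
H-H contact: residue 2 @(-1,-1) - residue 5 @(-1, -2)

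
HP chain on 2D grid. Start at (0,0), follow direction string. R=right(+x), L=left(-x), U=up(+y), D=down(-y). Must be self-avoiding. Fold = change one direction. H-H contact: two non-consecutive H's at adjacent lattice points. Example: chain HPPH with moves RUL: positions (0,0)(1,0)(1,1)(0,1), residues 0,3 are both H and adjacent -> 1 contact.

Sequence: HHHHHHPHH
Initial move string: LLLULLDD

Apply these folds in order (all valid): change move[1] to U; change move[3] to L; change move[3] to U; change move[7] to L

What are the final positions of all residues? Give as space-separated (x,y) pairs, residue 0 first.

Answer: (0,0) (-1,0) (-1,1) (-2,1) (-2,2) (-3,2) (-4,2) (-4,1) (-5,1)

Derivation:
Initial moves: LLLULLDD
Fold: move[1]->U => LULULLDD (positions: [(0, 0), (-1, 0), (-1, 1), (-2, 1), (-2, 2), (-3, 2), (-4, 2), (-4, 1), (-4, 0)])
Fold: move[3]->L => LULLLLDD (positions: [(0, 0), (-1, 0), (-1, 1), (-2, 1), (-3, 1), (-4, 1), (-5, 1), (-5, 0), (-5, -1)])
Fold: move[3]->U => LULULLDD (positions: [(0, 0), (-1, 0), (-1, 1), (-2, 1), (-2, 2), (-3, 2), (-4, 2), (-4, 1), (-4, 0)])
Fold: move[7]->L => LULULLDL (positions: [(0, 0), (-1, 0), (-1, 1), (-2, 1), (-2, 2), (-3, 2), (-4, 2), (-4, 1), (-5, 1)])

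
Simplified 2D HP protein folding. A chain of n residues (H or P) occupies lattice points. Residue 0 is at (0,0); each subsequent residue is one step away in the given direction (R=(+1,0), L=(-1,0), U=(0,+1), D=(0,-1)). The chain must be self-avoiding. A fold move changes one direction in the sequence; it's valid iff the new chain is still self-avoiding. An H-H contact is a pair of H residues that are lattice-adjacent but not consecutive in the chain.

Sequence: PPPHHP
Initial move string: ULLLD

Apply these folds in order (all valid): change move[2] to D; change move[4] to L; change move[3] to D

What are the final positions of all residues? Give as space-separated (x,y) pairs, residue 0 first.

Answer: (0,0) (0,1) (-1,1) (-1,0) (-1,-1) (-2,-1)

Derivation:
Initial moves: ULLLD
Fold: move[2]->D => ULDLD (positions: [(0, 0), (0, 1), (-1, 1), (-1, 0), (-2, 0), (-2, -1)])
Fold: move[4]->L => ULDLL (positions: [(0, 0), (0, 1), (-1, 1), (-1, 0), (-2, 0), (-3, 0)])
Fold: move[3]->D => ULDDL (positions: [(0, 0), (0, 1), (-1, 1), (-1, 0), (-1, -1), (-2, -1)])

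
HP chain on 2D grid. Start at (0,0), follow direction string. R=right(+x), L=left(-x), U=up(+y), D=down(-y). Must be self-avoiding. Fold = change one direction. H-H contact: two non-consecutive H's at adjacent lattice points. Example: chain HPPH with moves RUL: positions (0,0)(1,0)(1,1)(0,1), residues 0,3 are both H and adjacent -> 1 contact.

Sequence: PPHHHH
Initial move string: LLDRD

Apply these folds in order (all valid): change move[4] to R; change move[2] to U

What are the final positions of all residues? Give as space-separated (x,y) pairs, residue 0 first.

Initial moves: LLDRD
Fold: move[4]->R => LLDRR (positions: [(0, 0), (-1, 0), (-2, 0), (-2, -1), (-1, -1), (0, -1)])
Fold: move[2]->U => LLURR (positions: [(0, 0), (-1, 0), (-2, 0), (-2, 1), (-1, 1), (0, 1)])

Answer: (0,0) (-1,0) (-2,0) (-2,1) (-1,1) (0,1)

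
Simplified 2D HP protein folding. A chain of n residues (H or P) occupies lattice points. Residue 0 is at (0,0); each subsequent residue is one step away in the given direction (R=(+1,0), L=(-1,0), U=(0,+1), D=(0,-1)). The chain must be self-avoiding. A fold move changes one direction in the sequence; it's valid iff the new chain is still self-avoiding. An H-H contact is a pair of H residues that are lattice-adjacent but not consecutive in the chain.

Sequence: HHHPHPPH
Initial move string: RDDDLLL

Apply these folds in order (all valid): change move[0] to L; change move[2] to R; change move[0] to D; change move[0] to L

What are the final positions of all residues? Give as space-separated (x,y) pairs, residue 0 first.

Answer: (0,0) (-1,0) (-1,-1) (0,-1) (0,-2) (-1,-2) (-2,-2) (-3,-2)

Derivation:
Initial moves: RDDDLLL
Fold: move[0]->L => LDDDLLL (positions: [(0, 0), (-1, 0), (-1, -1), (-1, -2), (-1, -3), (-2, -3), (-3, -3), (-4, -3)])
Fold: move[2]->R => LDRDLLL (positions: [(0, 0), (-1, 0), (-1, -1), (0, -1), (0, -2), (-1, -2), (-2, -2), (-3, -2)])
Fold: move[0]->D => DDRDLLL (positions: [(0, 0), (0, -1), (0, -2), (1, -2), (1, -3), (0, -3), (-1, -3), (-2, -3)])
Fold: move[0]->L => LDRDLLL (positions: [(0, 0), (-1, 0), (-1, -1), (0, -1), (0, -2), (-1, -2), (-2, -2), (-3, -2)])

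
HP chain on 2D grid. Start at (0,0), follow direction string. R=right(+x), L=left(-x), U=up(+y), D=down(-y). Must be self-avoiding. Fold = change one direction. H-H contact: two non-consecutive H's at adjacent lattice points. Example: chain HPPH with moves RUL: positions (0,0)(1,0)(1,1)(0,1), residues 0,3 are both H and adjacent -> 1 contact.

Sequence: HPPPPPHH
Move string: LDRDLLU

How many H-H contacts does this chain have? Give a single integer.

Positions: [(0, 0), (-1, 0), (-1, -1), (0, -1), (0, -2), (-1, -2), (-2, -2), (-2, -1)]
No H-H contacts found.

Answer: 0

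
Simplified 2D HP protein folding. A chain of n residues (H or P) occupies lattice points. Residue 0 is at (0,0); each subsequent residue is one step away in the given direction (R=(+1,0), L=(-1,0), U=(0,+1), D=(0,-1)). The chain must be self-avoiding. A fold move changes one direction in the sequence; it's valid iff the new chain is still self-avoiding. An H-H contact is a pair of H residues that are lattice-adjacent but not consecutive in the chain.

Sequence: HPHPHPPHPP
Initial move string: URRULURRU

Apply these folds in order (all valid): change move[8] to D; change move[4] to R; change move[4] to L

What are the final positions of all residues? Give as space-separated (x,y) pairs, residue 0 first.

Answer: (0,0) (0,1) (1,1) (2,1) (2,2) (1,2) (1,3) (2,3) (3,3) (3,2)

Derivation:
Initial moves: URRULURRU
Fold: move[8]->D => URRULURRD (positions: [(0, 0), (0, 1), (1, 1), (2, 1), (2, 2), (1, 2), (1, 3), (2, 3), (3, 3), (3, 2)])
Fold: move[4]->R => URRURURRD (positions: [(0, 0), (0, 1), (1, 1), (2, 1), (2, 2), (3, 2), (3, 3), (4, 3), (5, 3), (5, 2)])
Fold: move[4]->L => URRULURRD (positions: [(0, 0), (0, 1), (1, 1), (2, 1), (2, 2), (1, 2), (1, 3), (2, 3), (3, 3), (3, 2)])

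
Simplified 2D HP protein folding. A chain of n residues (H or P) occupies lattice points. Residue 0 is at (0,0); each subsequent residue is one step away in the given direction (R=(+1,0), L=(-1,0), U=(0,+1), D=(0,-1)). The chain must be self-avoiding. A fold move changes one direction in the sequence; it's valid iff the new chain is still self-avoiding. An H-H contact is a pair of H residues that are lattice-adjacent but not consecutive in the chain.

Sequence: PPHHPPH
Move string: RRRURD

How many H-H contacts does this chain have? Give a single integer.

Positions: [(0, 0), (1, 0), (2, 0), (3, 0), (3, 1), (4, 1), (4, 0)]
H-H contact: residue 3 @(3,0) - residue 6 @(4, 0)

Answer: 1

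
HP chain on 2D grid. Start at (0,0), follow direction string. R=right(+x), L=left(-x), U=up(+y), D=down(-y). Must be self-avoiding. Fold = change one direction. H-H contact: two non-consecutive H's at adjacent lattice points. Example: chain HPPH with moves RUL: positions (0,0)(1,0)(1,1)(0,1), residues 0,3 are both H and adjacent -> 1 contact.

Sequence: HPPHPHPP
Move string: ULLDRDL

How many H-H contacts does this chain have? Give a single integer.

Positions: [(0, 0), (0, 1), (-1, 1), (-2, 1), (-2, 0), (-1, 0), (-1, -1), (-2, -1)]
H-H contact: residue 0 @(0,0) - residue 5 @(-1, 0)

Answer: 1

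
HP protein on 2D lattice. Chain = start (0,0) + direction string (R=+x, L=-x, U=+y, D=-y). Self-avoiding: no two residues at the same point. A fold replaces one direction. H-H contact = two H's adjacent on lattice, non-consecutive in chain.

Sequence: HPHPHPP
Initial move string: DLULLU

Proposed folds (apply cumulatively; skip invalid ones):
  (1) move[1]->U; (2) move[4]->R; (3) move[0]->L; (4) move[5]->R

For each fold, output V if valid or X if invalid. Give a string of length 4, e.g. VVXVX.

Initial: DLULLU -> [(0, 0), (0, -1), (-1, -1), (-1, 0), (-2, 0), (-3, 0), (-3, 1)]
Fold 1: move[1]->U => DUULLU INVALID (collision), skipped
Fold 2: move[4]->R => DLULRU INVALID (collision), skipped
Fold 3: move[0]->L => LLULLU VALID
Fold 4: move[5]->R => LLULLR INVALID (collision), skipped

Answer: XXVX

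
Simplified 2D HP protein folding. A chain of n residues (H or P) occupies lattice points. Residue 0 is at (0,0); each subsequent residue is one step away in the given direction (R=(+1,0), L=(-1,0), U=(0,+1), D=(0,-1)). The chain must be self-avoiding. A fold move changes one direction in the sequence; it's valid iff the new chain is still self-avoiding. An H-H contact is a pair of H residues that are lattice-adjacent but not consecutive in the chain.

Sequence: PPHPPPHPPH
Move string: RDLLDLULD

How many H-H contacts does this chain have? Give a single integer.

Answer: 1

Derivation:
Positions: [(0, 0), (1, 0), (1, -1), (0, -1), (-1, -1), (-1, -2), (-2, -2), (-2, -1), (-3, -1), (-3, -2)]
H-H contact: residue 6 @(-2,-2) - residue 9 @(-3, -2)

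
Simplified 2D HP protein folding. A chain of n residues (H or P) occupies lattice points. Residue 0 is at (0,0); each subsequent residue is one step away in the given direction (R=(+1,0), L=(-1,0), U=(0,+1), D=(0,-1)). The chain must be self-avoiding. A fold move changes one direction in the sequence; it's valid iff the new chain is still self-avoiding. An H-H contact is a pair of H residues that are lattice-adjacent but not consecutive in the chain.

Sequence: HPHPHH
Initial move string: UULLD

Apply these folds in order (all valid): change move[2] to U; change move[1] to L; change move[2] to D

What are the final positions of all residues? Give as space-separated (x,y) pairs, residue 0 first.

Initial moves: UULLD
Fold: move[2]->U => UUULD (positions: [(0, 0), (0, 1), (0, 2), (0, 3), (-1, 3), (-1, 2)])
Fold: move[1]->L => ULULD (positions: [(0, 0), (0, 1), (-1, 1), (-1, 2), (-2, 2), (-2, 1)])
Fold: move[2]->D => ULDLD (positions: [(0, 0), (0, 1), (-1, 1), (-1, 0), (-2, 0), (-2, -1)])

Answer: (0,0) (0,1) (-1,1) (-1,0) (-2,0) (-2,-1)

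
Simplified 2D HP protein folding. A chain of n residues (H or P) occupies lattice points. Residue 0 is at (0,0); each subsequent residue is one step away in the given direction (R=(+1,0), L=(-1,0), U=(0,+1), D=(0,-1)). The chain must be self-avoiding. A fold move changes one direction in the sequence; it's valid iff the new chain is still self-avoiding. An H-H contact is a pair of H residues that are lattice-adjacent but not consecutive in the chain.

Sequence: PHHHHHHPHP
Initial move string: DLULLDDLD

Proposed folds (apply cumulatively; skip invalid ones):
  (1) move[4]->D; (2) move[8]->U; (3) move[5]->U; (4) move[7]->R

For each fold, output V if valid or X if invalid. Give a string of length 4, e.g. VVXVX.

Initial: DLULLDDLD -> [(0, 0), (0, -1), (-1, -1), (-1, 0), (-2, 0), (-3, 0), (-3, -1), (-3, -2), (-4, -2), (-4, -3)]
Fold 1: move[4]->D => DLULDDDLD VALID
Fold 2: move[8]->U => DLULDDDLU VALID
Fold 3: move[5]->U => DLULDUDLU INVALID (collision), skipped
Fold 4: move[7]->R => DLULDDDRU VALID

Answer: VVXV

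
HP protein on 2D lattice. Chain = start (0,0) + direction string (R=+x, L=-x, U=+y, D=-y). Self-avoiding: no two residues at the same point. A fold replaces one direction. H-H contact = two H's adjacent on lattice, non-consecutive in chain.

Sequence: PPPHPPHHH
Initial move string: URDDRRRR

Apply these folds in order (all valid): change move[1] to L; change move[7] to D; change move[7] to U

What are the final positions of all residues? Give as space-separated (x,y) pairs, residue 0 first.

Initial moves: URDDRRRR
Fold: move[1]->L => ULDDRRRR (positions: [(0, 0), (0, 1), (-1, 1), (-1, 0), (-1, -1), (0, -1), (1, -1), (2, -1), (3, -1)])
Fold: move[7]->D => ULDDRRRD (positions: [(0, 0), (0, 1), (-1, 1), (-1, 0), (-1, -1), (0, -1), (1, -1), (2, -1), (2, -2)])
Fold: move[7]->U => ULDDRRRU (positions: [(0, 0), (0, 1), (-1, 1), (-1, 0), (-1, -1), (0, -1), (1, -1), (2, -1), (2, 0)])

Answer: (0,0) (0,1) (-1,1) (-1,0) (-1,-1) (0,-1) (1,-1) (2,-1) (2,0)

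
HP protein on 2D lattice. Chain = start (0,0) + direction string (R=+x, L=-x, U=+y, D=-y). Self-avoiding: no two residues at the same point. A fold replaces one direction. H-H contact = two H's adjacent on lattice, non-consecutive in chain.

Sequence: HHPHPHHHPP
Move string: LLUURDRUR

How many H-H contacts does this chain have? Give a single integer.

Answer: 3

Derivation:
Positions: [(0, 0), (-1, 0), (-2, 0), (-2, 1), (-2, 2), (-1, 2), (-1, 1), (0, 1), (0, 2), (1, 2)]
H-H contact: residue 0 @(0,0) - residue 7 @(0, 1)
H-H contact: residue 1 @(-1,0) - residue 6 @(-1, 1)
H-H contact: residue 3 @(-2,1) - residue 6 @(-1, 1)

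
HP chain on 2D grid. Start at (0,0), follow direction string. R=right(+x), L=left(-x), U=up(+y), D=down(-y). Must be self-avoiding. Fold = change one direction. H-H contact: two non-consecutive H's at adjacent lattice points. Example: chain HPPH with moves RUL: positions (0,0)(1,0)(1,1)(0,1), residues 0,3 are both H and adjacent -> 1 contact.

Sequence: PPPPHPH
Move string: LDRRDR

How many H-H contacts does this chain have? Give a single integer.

Positions: [(0, 0), (-1, 0), (-1, -1), (0, -1), (1, -1), (1, -2), (2, -2)]
No H-H contacts found.

Answer: 0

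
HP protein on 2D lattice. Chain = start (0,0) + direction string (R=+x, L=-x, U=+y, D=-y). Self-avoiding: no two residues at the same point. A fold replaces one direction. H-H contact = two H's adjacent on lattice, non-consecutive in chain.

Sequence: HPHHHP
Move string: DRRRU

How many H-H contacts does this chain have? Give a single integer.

Positions: [(0, 0), (0, -1), (1, -1), (2, -1), (3, -1), (3, 0)]
No H-H contacts found.

Answer: 0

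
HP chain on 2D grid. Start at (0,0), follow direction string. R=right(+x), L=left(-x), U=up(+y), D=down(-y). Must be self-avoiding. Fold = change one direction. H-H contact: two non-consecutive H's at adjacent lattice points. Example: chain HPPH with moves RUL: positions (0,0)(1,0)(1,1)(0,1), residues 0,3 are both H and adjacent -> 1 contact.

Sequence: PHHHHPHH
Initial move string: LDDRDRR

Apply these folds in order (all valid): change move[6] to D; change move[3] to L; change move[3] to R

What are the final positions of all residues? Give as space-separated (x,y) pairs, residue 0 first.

Answer: (0,0) (-1,0) (-1,-1) (-1,-2) (0,-2) (0,-3) (1,-3) (1,-4)

Derivation:
Initial moves: LDDRDRR
Fold: move[6]->D => LDDRDRD (positions: [(0, 0), (-1, 0), (-1, -1), (-1, -2), (0, -2), (0, -3), (1, -3), (1, -4)])
Fold: move[3]->L => LDDLDRD (positions: [(0, 0), (-1, 0), (-1, -1), (-1, -2), (-2, -2), (-2, -3), (-1, -3), (-1, -4)])
Fold: move[3]->R => LDDRDRD (positions: [(0, 0), (-1, 0), (-1, -1), (-1, -2), (0, -2), (0, -3), (1, -3), (1, -4)])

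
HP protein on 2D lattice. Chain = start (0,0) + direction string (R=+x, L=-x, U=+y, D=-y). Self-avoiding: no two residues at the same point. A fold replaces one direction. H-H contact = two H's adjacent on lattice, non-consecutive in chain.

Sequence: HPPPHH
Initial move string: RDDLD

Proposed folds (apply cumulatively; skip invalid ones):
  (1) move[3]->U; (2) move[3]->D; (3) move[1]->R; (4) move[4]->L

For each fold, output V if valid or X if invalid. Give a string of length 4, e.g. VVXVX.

Answer: XVVV

Derivation:
Initial: RDDLD -> [(0, 0), (1, 0), (1, -1), (1, -2), (0, -2), (0, -3)]
Fold 1: move[3]->U => RDDUD INVALID (collision), skipped
Fold 2: move[3]->D => RDDDD VALID
Fold 3: move[1]->R => RRDDD VALID
Fold 4: move[4]->L => RRDDL VALID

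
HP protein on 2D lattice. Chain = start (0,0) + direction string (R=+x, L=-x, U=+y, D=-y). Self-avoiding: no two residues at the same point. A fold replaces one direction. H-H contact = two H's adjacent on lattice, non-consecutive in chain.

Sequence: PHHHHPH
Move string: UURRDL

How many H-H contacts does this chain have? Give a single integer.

Positions: [(0, 0), (0, 1), (0, 2), (1, 2), (2, 2), (2, 1), (1, 1)]
H-H contact: residue 1 @(0,1) - residue 6 @(1, 1)
H-H contact: residue 3 @(1,2) - residue 6 @(1, 1)

Answer: 2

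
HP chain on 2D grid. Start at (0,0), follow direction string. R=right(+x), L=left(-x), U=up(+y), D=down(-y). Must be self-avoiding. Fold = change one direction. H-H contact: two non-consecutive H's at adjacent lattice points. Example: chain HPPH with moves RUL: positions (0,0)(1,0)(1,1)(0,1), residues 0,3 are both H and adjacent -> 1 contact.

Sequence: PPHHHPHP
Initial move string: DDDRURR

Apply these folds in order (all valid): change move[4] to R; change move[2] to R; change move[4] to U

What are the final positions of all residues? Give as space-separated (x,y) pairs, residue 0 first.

Initial moves: DDDRURR
Fold: move[4]->R => DDDRRRR (positions: [(0, 0), (0, -1), (0, -2), (0, -3), (1, -3), (2, -3), (3, -3), (4, -3)])
Fold: move[2]->R => DDRRRRR (positions: [(0, 0), (0, -1), (0, -2), (1, -2), (2, -2), (3, -2), (4, -2), (5, -2)])
Fold: move[4]->U => DDRRURR (positions: [(0, 0), (0, -1), (0, -2), (1, -2), (2, -2), (2, -1), (3, -1), (4, -1)])

Answer: (0,0) (0,-1) (0,-2) (1,-2) (2,-2) (2,-1) (3,-1) (4,-1)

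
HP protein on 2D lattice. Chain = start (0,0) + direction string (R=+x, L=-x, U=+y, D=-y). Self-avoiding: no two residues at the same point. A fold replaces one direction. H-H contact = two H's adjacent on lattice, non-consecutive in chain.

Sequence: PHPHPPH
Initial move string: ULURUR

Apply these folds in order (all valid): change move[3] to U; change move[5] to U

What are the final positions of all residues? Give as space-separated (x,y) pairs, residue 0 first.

Initial moves: ULURUR
Fold: move[3]->U => ULUUUR (positions: [(0, 0), (0, 1), (-1, 1), (-1, 2), (-1, 3), (-1, 4), (0, 4)])
Fold: move[5]->U => ULUUUU (positions: [(0, 0), (0, 1), (-1, 1), (-1, 2), (-1, 3), (-1, 4), (-1, 5)])

Answer: (0,0) (0,1) (-1,1) (-1,2) (-1,3) (-1,4) (-1,5)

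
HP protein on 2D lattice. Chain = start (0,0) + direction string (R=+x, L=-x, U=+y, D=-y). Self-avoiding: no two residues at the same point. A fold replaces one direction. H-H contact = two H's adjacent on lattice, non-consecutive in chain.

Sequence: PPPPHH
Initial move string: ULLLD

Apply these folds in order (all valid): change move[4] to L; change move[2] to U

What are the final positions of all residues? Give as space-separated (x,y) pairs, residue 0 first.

Answer: (0,0) (0,1) (-1,1) (-1,2) (-2,2) (-3,2)

Derivation:
Initial moves: ULLLD
Fold: move[4]->L => ULLLL (positions: [(0, 0), (0, 1), (-1, 1), (-2, 1), (-3, 1), (-4, 1)])
Fold: move[2]->U => ULULL (positions: [(0, 0), (0, 1), (-1, 1), (-1, 2), (-2, 2), (-3, 2)])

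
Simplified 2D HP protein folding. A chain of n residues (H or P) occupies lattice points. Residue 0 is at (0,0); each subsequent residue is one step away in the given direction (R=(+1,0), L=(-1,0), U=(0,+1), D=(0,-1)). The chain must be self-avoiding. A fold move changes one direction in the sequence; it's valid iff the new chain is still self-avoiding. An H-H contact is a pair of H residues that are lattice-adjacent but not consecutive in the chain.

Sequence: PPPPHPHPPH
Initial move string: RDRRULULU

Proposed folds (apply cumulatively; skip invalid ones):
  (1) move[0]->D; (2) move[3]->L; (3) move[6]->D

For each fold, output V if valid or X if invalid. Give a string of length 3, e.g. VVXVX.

Initial: RDRRULULU -> [(0, 0), (1, 0), (1, -1), (2, -1), (3, -1), (3, 0), (2, 0), (2, 1), (1, 1), (1, 2)]
Fold 1: move[0]->D => DDRRULULU INVALID (collision), skipped
Fold 2: move[3]->L => RDRLULULU INVALID (collision), skipped
Fold 3: move[6]->D => RDRRULDLU INVALID (collision), skipped

Answer: XXX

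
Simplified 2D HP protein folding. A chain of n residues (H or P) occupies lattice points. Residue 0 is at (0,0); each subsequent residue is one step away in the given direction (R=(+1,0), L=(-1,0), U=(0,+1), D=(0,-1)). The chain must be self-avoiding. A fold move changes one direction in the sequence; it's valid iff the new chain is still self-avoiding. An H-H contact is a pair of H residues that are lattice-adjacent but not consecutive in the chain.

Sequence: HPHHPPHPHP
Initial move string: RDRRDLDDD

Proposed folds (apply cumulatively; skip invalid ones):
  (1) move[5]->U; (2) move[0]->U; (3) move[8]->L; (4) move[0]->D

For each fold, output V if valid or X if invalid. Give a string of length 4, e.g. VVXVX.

Initial: RDRRDLDDD -> [(0, 0), (1, 0), (1, -1), (2, -1), (3, -1), (3, -2), (2, -2), (2, -3), (2, -4), (2, -5)]
Fold 1: move[5]->U => RDRRDUDDD INVALID (collision), skipped
Fold 2: move[0]->U => UDRRDLDDD INVALID (collision), skipped
Fold 3: move[8]->L => RDRRDLDDL VALID
Fold 4: move[0]->D => DDRRDLDDL VALID

Answer: XXVV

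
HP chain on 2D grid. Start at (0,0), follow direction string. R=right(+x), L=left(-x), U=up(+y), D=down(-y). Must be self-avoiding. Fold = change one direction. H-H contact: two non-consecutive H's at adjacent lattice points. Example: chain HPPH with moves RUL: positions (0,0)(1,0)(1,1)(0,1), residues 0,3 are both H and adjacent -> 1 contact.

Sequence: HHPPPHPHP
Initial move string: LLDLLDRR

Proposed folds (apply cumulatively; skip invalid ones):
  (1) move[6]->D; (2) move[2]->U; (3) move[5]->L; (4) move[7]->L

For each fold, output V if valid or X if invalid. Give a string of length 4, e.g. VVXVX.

Answer: VVVV

Derivation:
Initial: LLDLLDRR -> [(0, 0), (-1, 0), (-2, 0), (-2, -1), (-3, -1), (-4, -1), (-4, -2), (-3, -2), (-2, -2)]
Fold 1: move[6]->D => LLDLLDDR VALID
Fold 2: move[2]->U => LLULLDDR VALID
Fold 3: move[5]->L => LLULLLDR VALID
Fold 4: move[7]->L => LLULLLDL VALID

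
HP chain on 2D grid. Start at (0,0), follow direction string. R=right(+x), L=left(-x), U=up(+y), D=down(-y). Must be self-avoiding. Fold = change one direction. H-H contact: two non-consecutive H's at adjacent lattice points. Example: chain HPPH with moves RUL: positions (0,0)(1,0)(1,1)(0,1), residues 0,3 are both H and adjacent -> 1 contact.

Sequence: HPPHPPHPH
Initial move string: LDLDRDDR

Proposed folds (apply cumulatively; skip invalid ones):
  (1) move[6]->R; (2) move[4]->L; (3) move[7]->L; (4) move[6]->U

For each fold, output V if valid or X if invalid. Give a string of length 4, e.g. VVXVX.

Answer: VVXX

Derivation:
Initial: LDLDRDDR -> [(0, 0), (-1, 0), (-1, -1), (-2, -1), (-2, -2), (-1, -2), (-1, -3), (-1, -4), (0, -4)]
Fold 1: move[6]->R => LDLDRDRR VALID
Fold 2: move[4]->L => LDLDLDRR VALID
Fold 3: move[7]->L => LDLDLDRL INVALID (collision), skipped
Fold 4: move[6]->U => LDLDLDUR INVALID (collision), skipped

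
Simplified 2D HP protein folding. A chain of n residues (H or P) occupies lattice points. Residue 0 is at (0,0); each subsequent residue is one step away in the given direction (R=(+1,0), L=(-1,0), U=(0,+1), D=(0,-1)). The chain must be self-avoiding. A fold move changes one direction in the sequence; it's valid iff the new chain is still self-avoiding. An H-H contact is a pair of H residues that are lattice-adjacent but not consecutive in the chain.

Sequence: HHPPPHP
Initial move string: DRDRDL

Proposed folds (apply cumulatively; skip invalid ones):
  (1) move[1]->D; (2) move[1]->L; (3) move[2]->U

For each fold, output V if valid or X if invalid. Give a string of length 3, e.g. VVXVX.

Answer: VVX

Derivation:
Initial: DRDRDL -> [(0, 0), (0, -1), (1, -1), (1, -2), (2, -2), (2, -3), (1, -3)]
Fold 1: move[1]->D => DDDRDL VALID
Fold 2: move[1]->L => DLDRDL VALID
Fold 3: move[2]->U => DLURDL INVALID (collision), skipped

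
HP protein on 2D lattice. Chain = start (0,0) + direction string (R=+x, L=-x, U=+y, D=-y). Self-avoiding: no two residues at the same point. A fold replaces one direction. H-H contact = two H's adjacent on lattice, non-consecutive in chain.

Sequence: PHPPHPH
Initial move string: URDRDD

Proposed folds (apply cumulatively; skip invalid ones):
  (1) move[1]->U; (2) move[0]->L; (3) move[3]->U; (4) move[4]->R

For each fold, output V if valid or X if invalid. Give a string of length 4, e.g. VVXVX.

Initial: URDRDD -> [(0, 0), (0, 1), (1, 1), (1, 0), (2, 0), (2, -1), (2, -2)]
Fold 1: move[1]->U => UUDRDD INVALID (collision), skipped
Fold 2: move[0]->L => LRDRDD INVALID (collision), skipped
Fold 3: move[3]->U => URDUDD INVALID (collision), skipped
Fold 4: move[4]->R => URDRRD VALID

Answer: XXXV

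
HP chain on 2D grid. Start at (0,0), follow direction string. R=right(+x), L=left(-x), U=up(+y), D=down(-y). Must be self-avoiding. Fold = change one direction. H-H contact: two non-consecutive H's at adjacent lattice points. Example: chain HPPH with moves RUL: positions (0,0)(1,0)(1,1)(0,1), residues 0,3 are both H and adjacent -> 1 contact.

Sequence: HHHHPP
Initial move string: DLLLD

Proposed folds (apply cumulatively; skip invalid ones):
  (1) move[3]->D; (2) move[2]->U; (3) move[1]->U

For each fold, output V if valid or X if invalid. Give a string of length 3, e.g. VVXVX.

Initial: DLLLD -> [(0, 0), (0, -1), (-1, -1), (-2, -1), (-3, -1), (-3, -2)]
Fold 1: move[3]->D => DLLDD VALID
Fold 2: move[2]->U => DLUDD INVALID (collision), skipped
Fold 3: move[1]->U => DULDD INVALID (collision), skipped

Answer: VXX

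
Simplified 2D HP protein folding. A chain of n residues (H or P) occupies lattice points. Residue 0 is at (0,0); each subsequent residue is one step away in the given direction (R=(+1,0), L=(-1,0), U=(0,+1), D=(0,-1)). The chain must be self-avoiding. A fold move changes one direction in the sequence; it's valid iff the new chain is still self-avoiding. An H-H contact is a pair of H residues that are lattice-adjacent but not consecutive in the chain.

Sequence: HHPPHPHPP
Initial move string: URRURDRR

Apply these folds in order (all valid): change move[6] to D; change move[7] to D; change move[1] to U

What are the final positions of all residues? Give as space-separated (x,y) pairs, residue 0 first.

Initial moves: URRURDRR
Fold: move[6]->D => URRURDDR (positions: [(0, 0), (0, 1), (1, 1), (2, 1), (2, 2), (3, 2), (3, 1), (3, 0), (4, 0)])
Fold: move[7]->D => URRURDDD (positions: [(0, 0), (0, 1), (1, 1), (2, 1), (2, 2), (3, 2), (3, 1), (3, 0), (3, -1)])
Fold: move[1]->U => UURURDDD (positions: [(0, 0), (0, 1), (0, 2), (1, 2), (1, 3), (2, 3), (2, 2), (2, 1), (2, 0)])

Answer: (0,0) (0,1) (0,2) (1,2) (1,3) (2,3) (2,2) (2,1) (2,0)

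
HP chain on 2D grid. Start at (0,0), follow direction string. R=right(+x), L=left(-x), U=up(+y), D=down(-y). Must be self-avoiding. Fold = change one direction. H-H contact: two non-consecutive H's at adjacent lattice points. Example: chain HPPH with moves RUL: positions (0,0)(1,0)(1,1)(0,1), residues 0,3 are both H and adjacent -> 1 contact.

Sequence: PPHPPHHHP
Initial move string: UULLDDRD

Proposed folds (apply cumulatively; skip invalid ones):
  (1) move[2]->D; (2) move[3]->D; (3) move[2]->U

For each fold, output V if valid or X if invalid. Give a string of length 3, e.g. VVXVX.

Answer: XVX

Derivation:
Initial: UULLDDRD -> [(0, 0), (0, 1), (0, 2), (-1, 2), (-2, 2), (-2, 1), (-2, 0), (-1, 0), (-1, -1)]
Fold 1: move[2]->D => UUDLDDRD INVALID (collision), skipped
Fold 2: move[3]->D => UULDDDRD VALID
Fold 3: move[2]->U => UUUDDDRD INVALID (collision), skipped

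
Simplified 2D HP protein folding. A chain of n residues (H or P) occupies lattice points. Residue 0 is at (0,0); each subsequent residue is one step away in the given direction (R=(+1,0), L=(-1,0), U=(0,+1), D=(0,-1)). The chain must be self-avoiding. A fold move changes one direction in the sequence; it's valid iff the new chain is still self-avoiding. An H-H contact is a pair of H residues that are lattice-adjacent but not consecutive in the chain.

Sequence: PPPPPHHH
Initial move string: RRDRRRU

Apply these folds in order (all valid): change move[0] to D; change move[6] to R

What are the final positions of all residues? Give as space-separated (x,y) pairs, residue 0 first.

Answer: (0,0) (0,-1) (1,-1) (1,-2) (2,-2) (3,-2) (4,-2) (5,-2)

Derivation:
Initial moves: RRDRRRU
Fold: move[0]->D => DRDRRRU (positions: [(0, 0), (0, -1), (1, -1), (1, -2), (2, -2), (3, -2), (4, -2), (4, -1)])
Fold: move[6]->R => DRDRRRR (positions: [(0, 0), (0, -1), (1, -1), (1, -2), (2, -2), (3, -2), (4, -2), (5, -2)])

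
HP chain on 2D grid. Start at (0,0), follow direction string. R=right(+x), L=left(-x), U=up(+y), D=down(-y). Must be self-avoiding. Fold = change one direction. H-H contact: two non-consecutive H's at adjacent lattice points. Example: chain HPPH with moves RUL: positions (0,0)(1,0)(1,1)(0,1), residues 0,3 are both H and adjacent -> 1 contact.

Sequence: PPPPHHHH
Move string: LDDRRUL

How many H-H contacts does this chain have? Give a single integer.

Answer: 1

Derivation:
Positions: [(0, 0), (-1, 0), (-1, -1), (-1, -2), (0, -2), (1, -2), (1, -1), (0, -1)]
H-H contact: residue 4 @(0,-2) - residue 7 @(0, -1)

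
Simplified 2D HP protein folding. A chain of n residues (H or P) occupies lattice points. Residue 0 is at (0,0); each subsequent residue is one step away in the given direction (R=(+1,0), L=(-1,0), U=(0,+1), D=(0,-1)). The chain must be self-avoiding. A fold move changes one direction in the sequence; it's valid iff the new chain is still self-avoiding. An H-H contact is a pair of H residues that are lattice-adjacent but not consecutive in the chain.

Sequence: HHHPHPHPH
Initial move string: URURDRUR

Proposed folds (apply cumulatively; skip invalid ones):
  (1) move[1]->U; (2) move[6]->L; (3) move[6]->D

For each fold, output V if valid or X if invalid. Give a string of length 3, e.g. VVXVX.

Initial: URURDRUR -> [(0, 0), (0, 1), (1, 1), (1, 2), (2, 2), (2, 1), (3, 1), (3, 2), (4, 2)]
Fold 1: move[1]->U => UUURDRUR VALID
Fold 2: move[6]->L => UUURDRLR INVALID (collision), skipped
Fold 3: move[6]->D => UUURDRDR VALID

Answer: VXV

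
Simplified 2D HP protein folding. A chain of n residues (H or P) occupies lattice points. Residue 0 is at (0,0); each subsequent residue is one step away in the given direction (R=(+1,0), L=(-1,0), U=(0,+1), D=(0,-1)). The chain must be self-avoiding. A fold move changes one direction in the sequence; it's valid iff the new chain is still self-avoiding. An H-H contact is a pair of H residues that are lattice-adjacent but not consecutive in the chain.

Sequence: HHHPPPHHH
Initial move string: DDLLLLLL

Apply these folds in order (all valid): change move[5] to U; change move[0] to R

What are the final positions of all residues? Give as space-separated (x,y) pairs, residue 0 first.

Initial moves: DDLLLLLL
Fold: move[5]->U => DDLLLULL (positions: [(0, 0), (0, -1), (0, -2), (-1, -2), (-2, -2), (-3, -2), (-3, -1), (-4, -1), (-5, -1)])
Fold: move[0]->R => RDLLLULL (positions: [(0, 0), (1, 0), (1, -1), (0, -1), (-1, -1), (-2, -1), (-2, 0), (-3, 0), (-4, 0)])

Answer: (0,0) (1,0) (1,-1) (0,-1) (-1,-1) (-2,-1) (-2,0) (-3,0) (-4,0)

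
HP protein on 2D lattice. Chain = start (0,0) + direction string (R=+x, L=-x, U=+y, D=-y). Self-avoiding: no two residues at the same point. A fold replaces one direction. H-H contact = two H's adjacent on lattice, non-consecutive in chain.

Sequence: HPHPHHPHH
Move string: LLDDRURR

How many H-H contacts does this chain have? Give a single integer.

Answer: 1

Derivation:
Positions: [(0, 0), (-1, 0), (-2, 0), (-2, -1), (-2, -2), (-1, -2), (-1, -1), (0, -1), (1, -1)]
H-H contact: residue 0 @(0,0) - residue 7 @(0, -1)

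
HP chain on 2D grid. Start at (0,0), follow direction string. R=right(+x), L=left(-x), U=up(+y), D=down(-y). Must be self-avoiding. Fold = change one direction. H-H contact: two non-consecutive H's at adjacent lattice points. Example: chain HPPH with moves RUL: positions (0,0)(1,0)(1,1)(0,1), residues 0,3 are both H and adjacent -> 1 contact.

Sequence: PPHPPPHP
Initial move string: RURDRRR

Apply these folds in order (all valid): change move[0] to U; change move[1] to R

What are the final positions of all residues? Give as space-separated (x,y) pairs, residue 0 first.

Initial moves: RURDRRR
Fold: move[0]->U => UURDRRR (positions: [(0, 0), (0, 1), (0, 2), (1, 2), (1, 1), (2, 1), (3, 1), (4, 1)])
Fold: move[1]->R => URRDRRR (positions: [(0, 0), (0, 1), (1, 1), (2, 1), (2, 0), (3, 0), (4, 0), (5, 0)])

Answer: (0,0) (0,1) (1,1) (2,1) (2,0) (3,0) (4,0) (5,0)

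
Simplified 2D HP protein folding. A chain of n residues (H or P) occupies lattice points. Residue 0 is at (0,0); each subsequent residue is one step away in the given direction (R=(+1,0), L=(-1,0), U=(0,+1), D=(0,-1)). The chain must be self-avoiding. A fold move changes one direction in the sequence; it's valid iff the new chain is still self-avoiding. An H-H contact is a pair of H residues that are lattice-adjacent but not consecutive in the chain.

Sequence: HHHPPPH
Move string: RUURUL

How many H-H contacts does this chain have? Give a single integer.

Answer: 0

Derivation:
Positions: [(0, 0), (1, 0), (1, 1), (1, 2), (2, 2), (2, 3), (1, 3)]
No H-H contacts found.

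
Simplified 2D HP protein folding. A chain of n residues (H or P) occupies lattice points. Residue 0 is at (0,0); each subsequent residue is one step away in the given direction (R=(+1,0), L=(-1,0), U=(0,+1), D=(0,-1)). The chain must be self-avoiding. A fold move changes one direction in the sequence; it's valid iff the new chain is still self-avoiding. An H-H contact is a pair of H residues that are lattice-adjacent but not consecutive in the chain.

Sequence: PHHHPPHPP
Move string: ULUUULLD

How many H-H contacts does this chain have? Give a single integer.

Positions: [(0, 0), (0, 1), (-1, 1), (-1, 2), (-1, 3), (-1, 4), (-2, 4), (-3, 4), (-3, 3)]
No H-H contacts found.

Answer: 0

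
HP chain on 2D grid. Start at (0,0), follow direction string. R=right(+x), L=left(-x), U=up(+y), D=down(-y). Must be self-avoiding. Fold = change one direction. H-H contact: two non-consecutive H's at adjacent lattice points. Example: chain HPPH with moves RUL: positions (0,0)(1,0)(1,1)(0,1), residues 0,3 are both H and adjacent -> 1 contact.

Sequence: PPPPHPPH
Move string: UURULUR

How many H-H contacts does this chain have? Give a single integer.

Positions: [(0, 0), (0, 1), (0, 2), (1, 2), (1, 3), (0, 3), (0, 4), (1, 4)]
H-H contact: residue 4 @(1,3) - residue 7 @(1, 4)

Answer: 1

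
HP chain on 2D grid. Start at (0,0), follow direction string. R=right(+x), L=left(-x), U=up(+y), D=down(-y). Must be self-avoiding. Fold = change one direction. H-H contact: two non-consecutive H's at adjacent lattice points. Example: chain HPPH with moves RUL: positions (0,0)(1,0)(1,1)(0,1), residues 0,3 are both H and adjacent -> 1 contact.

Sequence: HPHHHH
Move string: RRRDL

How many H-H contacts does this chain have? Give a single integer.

Answer: 1

Derivation:
Positions: [(0, 0), (1, 0), (2, 0), (3, 0), (3, -1), (2, -1)]
H-H contact: residue 2 @(2,0) - residue 5 @(2, -1)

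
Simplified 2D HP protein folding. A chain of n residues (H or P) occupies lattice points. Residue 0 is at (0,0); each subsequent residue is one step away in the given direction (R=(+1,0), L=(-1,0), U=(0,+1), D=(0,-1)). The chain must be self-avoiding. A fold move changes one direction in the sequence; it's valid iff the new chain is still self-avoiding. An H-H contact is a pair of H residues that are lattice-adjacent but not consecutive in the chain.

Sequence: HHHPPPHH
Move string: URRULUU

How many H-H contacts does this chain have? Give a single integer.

Answer: 0

Derivation:
Positions: [(0, 0), (0, 1), (1, 1), (2, 1), (2, 2), (1, 2), (1, 3), (1, 4)]
No H-H contacts found.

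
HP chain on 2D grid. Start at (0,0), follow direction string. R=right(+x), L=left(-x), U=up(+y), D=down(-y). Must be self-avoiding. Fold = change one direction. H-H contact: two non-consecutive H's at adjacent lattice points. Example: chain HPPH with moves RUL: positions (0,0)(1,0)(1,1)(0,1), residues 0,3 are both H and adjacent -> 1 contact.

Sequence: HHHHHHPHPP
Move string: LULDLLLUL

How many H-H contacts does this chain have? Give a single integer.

Positions: [(0, 0), (-1, 0), (-1, 1), (-2, 1), (-2, 0), (-3, 0), (-4, 0), (-5, 0), (-5, 1), (-6, 1)]
H-H contact: residue 1 @(-1,0) - residue 4 @(-2, 0)

Answer: 1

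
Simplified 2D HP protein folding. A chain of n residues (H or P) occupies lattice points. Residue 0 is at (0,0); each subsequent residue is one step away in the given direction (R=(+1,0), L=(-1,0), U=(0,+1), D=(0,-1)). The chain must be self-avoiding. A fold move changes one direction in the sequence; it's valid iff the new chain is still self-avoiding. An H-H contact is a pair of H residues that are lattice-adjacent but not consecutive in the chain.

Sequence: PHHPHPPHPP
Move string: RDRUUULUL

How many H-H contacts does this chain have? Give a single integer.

Answer: 1

Derivation:
Positions: [(0, 0), (1, 0), (1, -1), (2, -1), (2, 0), (2, 1), (2, 2), (1, 2), (1, 3), (0, 3)]
H-H contact: residue 1 @(1,0) - residue 4 @(2, 0)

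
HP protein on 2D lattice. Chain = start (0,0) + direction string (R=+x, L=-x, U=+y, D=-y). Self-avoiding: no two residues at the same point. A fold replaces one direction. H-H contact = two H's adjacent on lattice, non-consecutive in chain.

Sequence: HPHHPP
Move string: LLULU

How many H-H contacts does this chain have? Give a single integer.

Positions: [(0, 0), (-1, 0), (-2, 0), (-2, 1), (-3, 1), (-3, 2)]
No H-H contacts found.

Answer: 0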